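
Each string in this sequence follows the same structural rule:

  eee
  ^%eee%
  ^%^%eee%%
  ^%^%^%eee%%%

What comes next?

Every step adds ^% to the front and % to the end of the previous string.
So the next term is ^%·^%^%^%eee%%%·%.

^%^%^%^%eee%%%%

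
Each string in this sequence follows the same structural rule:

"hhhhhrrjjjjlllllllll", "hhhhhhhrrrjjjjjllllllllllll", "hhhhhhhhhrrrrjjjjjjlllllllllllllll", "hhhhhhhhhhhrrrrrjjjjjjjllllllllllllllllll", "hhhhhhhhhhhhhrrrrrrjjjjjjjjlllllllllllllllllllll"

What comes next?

Term n consists of 2n+1 h's, followed by n r's, followed by n+2 j's, followed by 3n+3 l's, where the shown terms are n = 2, 3, 4, 5, 6.
At n = 7 the blocks have lengths 15, 7, 9, 24.

hhhhhhhhhhhhhhhrrrrrrrjjjjjjjjjllllllllllllllllllllllll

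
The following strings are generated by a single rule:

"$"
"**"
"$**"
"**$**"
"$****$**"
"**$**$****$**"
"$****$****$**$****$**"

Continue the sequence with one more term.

**$**$****$**$****$****$**$****$**

Each term (from the third on) is the two preceding terms concatenated in order: term 3 = $·** = $**.
The next term joins **$**$****$** and $****$****$**$****$**.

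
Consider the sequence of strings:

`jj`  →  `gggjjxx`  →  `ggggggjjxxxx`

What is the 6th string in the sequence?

Every step adds ggg to the front and xx to the end of the previous string.
From ggggggjjxxxx, 3 further steps: ggggggjjxxxx → gggggggggjjxxxxxx → ggggggggggggjjxxxxxxxx → (answer).

gggggggggggggggjjxxxxxxxxxx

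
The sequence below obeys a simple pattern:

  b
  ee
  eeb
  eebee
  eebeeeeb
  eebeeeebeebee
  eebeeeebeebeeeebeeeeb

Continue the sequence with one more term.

From term 3 onward, concatenate the last term with the second-to-last: ee·b = eeb, eeb·ee = eebee, …
So term 8 is eebeeeebeebeeeebeeeeb·eebeeeebeebee.

eebeeeebeebeeeebeeeebeebeeeebeebee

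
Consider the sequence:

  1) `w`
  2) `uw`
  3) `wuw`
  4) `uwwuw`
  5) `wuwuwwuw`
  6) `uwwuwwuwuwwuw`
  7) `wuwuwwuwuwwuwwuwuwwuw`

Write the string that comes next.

uwwuwwuwuwwuwwuwuwwuwuwwuwwuwuwwuw

Each term (from the third on) is the two preceding terms concatenated in order: term 3 = w·uw = wuw.
So term 8 is uwwuwwuwuwwuw·wuwuwwuwuwwuwwuwuwwuw.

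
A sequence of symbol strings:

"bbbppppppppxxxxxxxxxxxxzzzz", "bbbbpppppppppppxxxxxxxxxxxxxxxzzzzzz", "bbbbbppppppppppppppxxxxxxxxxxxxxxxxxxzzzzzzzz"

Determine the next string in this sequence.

Reading off run lengths: b runs 3, 4, 5; p runs 8, 11, 14; x runs 12, 15, 18; z runs 4, 6, 8 — each is linear in n, where the shown terms are n = 3, 4, 5.
Setting n = 6 gives 6, 17, 21, 10 characters in each block.

bbbbbbpppppppppppppppppxxxxxxxxxxxxxxxxxxxxxzzzzzzzzzz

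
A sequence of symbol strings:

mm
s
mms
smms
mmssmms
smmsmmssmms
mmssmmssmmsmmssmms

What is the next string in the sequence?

smmsmmssmmsmmssmmssmmsmmssmms

From term 3 onward, concatenate the second-to-last term with the last: mm·s = mms, s·mms = smms, …
The next term joins smmsmmssmms and mmssmmssmmsmmssmms.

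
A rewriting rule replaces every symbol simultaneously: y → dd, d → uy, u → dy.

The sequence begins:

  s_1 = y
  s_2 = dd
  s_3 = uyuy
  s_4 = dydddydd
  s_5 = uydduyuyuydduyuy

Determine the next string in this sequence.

dydduyuydydddydddydduyuydydddydd

Applying the rule to each of the 16 symbols of uydduyuyuydduyuy gives the pieces dy dd uy uy dy dd dy dd dy dd uy uy dy dd dy dd, which concatenate to the answer.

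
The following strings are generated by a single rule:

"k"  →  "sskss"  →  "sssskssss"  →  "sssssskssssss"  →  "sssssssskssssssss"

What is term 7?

sssssssssssskssssssssssss

s(k+1) = ss·s(k)·ss, so each term gains ss as a prefix and ss as a suffix.
From sssssssskssssssss, 2 further steps: sssssssskssssssss → sssssssssskssssssssss → (answer).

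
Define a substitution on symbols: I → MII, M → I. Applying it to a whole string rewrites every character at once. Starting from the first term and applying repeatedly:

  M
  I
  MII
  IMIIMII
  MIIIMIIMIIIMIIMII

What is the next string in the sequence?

Rewriting the 17 symbols of MIIIMIIMIIIMIIMII one by one yields I MII MII MII I MII MII I MII MII MII I MII MII I MII MII; concatenated:

IMIIMIIMIIIMIIMIIIMIIMIIMIIIMIIMIIIMIIMII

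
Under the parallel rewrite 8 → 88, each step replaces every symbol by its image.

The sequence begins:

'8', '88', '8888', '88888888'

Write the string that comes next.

Expanding 88888888: 8→88, 8→88, 8→88, 8→88, 8→88, 8→88, 8→88, 8→88. Concatenated: 88 88 88 88 88 88 88 88.

8888888888888888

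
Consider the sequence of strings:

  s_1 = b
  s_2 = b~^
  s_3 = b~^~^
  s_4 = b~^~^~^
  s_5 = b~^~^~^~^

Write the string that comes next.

Every step adds ~^ to the end: s(k+1) = s(k)·~^.
Applying this once more to b~^~^~^~^:

b~^~^~^~^~^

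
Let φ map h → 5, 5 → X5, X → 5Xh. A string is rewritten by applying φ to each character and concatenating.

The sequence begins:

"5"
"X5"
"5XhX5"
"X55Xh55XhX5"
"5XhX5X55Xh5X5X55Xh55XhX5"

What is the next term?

Rewriting the 24 symbols of 5XhX5X55Xh5X5X55Xh55XhX5 one by one yields X5 5Xh 5 5Xh X5 5Xh X5 X5 5Xh 5 X5 5Xh X5 5Xh X5 X5 5Xh 5 X5 X5 5Xh 5 5Xh X5; concatenated:

X55Xh55XhX55XhX5X55Xh5X55XhX55XhX5X55Xh5X5X55Xh55XhX5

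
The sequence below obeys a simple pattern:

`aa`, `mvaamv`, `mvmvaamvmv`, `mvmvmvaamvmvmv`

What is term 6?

Every step adds mv to the front and mv to the end of the previous string.
From mvmvmvaamvmvmv, 2 further steps: mvmvmvaamvmvmv → mvmvmvmvaamvmvmvmv → (answer).

mvmvmvmvmvaamvmvmvmvmv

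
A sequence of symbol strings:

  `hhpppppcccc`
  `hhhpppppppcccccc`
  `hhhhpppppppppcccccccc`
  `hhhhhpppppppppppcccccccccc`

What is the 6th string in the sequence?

Term n consists of n h's, followed by 2n+1 p's, followed by 2n c's, where the shown terms are n = 2, 3, 4, 5.
At n = 7 the blocks have lengths 7, 15, 14.

hhhhhhhpppppppppppppppcccccccccccccc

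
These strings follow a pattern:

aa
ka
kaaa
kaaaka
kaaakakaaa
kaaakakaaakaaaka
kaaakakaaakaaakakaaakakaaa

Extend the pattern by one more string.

kaaakakaaakaaakakaaakakaaakaaakakaaakaaaka

From term 3 onward, concatenate the last term with the second-to-last: ka·aa = kaaa, kaaa·ka = kaaaka, …
The next term joins kaaakakaaakaaakakaaakakaaa and kaaakakaaakaaaka.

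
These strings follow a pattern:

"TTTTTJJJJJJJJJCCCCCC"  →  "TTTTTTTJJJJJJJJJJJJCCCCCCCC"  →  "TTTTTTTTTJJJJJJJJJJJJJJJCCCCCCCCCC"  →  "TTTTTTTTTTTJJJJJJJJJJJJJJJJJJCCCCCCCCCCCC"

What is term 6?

Term n consists of 2n-1 T's, followed by 3n J's, followed by 2n C's, where the shown terms are n = 3, 4, 5, 6.
At n = 8 the blocks have lengths 15, 24, 16.

TTTTTTTTTTTTTTTJJJJJJJJJJJJJJJJJJJJJJJJCCCCCCCCCCCCCCCC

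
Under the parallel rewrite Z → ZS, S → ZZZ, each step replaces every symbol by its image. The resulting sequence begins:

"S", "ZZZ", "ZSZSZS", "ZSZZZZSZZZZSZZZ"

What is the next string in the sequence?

Rewriting the 15 symbols of ZSZZZZSZZZZSZZZ one by one yields ZS ZZZ ZS ZS ZS ZS ZZZ ZS ZS ZS ZS ZZZ ZS ZS ZS; concatenated:

ZSZZZZSZSZSZSZZZZSZSZSZSZZZZSZSZS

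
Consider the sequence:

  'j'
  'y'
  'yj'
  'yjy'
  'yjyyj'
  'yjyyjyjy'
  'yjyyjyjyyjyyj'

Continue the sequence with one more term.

This is a Fibonacci-style word recurrence s(k) = s(k−1)·s(k−2): e.g. y·j = yj.
So term 8 is yjyyjyjyyjyyj·yjyyjyjy.

yjyyjyjyyjyyjyjyyjyjy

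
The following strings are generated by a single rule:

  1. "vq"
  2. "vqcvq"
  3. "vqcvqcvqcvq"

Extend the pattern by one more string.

s(k+1) = s(k)·c·s(k) — each term doubles the last with 'c' between the halves.
Doubling vqcvqcvqcvq with 'c' between the halves:

vqcvqcvqcvqcvqcvqcvqcvq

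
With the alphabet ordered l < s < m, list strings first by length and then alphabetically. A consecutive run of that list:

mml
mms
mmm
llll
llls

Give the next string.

lllm

Find the rightmost character of llls below m, bump it to the next letter, and reset everything to its right to l.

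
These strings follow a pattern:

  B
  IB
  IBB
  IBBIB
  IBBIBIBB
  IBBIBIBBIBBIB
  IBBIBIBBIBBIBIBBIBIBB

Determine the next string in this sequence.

IBBIBIBBIBBIBIBBIBIBBIBBIBIBBIBBIB

This is a Fibonacci-style word recurrence s(k) = s(k−1)·s(k−2): e.g. IB·B = IBB.
So term 8 is IBBIBIBBIBBIBIBBIBIBB·IBBIBIBBIBBIB.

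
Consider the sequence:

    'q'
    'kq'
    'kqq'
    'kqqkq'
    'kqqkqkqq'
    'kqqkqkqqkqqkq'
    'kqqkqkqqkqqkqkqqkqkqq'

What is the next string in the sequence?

This is a Fibonacci-style word recurrence s(k) = s(k−1)·s(k−2): e.g. kq·q = kqq.
The next term joins kqqkqkqqkqqkqkqqkqkqq and kqqkqkqqkqqkq.

kqqkqkqqkqqkqkqqkqkqqkqqkqkqqkqqkq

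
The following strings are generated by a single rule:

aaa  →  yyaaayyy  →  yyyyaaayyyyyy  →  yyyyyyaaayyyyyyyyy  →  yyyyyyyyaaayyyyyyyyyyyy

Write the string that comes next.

Every step adds yy to the front and yyy to the end of the previous string.
Applying this once more to yyyyyyyyaaayyyyyyyyyyyy:

yyyyyyyyyyaaayyyyyyyyyyyyyyy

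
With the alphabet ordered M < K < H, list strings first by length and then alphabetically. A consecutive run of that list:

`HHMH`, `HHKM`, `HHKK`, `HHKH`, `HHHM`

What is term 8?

MMMMM

Continuing the enumeration 3 steps past HHHM: HHHM → HHHK → HHHH → (answer).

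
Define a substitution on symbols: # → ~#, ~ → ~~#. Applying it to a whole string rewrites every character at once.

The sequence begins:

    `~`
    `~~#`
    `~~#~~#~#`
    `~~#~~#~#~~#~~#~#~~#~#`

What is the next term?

φ(~~#~~#~#~~#~~#~#~~#~#) expands symbol-by-symbol to ~~# ~~# ~# ~~# ~~# ~# ~~# ~# ~~# ~~# ~# ~~# ~~# ~# ~~# ~# ~~# ~~# ~# ~~# ~#; joining the 21 pieces gives the next term.

~~#~~#~#~~#~~#~#~~#~#~~#~~#~#~~#~~#~#~~#~#~~#~~#~#~~#~#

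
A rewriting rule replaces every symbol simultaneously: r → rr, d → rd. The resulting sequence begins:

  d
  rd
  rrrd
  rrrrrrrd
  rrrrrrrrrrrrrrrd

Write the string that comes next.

Replace each of the 16 characters of rrrrrrrrrrrrrrrd in place — rr rr rr rr rr rr rr rr rr rr rr rr rr rr rr rd — and concatenate.

rrrrrrrrrrrrrrrrrrrrrrrrrrrrrrrd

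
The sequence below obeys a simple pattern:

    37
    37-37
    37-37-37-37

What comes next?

Each string is two copies of the previous one joined by '-'.
So the next term is two copies of 37-37-37-37 with '-' between the halves.

37-37-37-37-37-37-37-37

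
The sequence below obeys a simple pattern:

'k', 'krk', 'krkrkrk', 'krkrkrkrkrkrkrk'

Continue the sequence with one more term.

Every step duplicates the string with 'r' between the halves.
One more doubling of krkrkrkrkrkrkrk gives the answer.

krkrkrkrkrkrkrkrkrkrkrkrkrkrkrk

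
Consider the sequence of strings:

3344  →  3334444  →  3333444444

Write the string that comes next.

Reading off run lengths: 3 runs 2, 3, 4; 4 runs 2, 4, 6 — each is linear in n (n = 1, 2, …).
For the next term, n = 4, so the run lengths are 5, 8.

3333344444444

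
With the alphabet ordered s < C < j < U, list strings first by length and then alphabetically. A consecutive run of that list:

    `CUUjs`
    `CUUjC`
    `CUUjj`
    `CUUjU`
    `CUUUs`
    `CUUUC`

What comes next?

CUUUj

Treat CUUUC as a base-4 numeral over the given alphabet and add one, carrying through any trailing U's.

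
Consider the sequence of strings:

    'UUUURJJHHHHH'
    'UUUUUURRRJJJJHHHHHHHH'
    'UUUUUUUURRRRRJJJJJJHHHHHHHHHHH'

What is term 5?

The n-th term is 2n+2 U's then 2n-1 R's then 2n J's then 3n+2 H's (n = 1, 2, …).
Setting n = 5 gives 12, 9, 10, 17 characters in each block.

UUUUUUUUUUUURRRRRRRRRJJJJJJJJJJHHHHHHHHHHHHHHHHH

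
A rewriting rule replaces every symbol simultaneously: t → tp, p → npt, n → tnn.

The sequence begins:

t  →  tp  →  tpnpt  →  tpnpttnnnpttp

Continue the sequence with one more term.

Rewriting the 13 symbols of tpnpttnnnpttp one by one yields tp npt tnn npt tp tp tnn tnn tnn npt tp tp npt; concatenated:

tpnpttnnnpttptptnntnntnnnpttptpnpt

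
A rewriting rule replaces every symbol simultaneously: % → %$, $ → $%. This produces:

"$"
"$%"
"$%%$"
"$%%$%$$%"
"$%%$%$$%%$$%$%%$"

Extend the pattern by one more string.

$%%$%$$%%$$%$%%$%$$%$%%$$%%$%$$%

Applying the rule to each of the 16 symbols of $%%$%$$%%$$%$%%$ gives the pieces $% %$ %$ $% %$ $% $% %$ %$ $% $% %$ $% %$ %$ $%, which concatenate to the answer.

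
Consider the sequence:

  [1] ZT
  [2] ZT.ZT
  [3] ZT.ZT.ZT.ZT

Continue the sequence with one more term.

Each string is two copies of the previous one joined by '.'.
One more doubling of ZT.ZT.ZT.ZT gives the answer.

ZT.ZT.ZT.ZT.ZT.ZT.ZT.ZT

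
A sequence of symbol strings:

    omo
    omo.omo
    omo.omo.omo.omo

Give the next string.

omo.omo.omo.omo.omo.omo.omo.omo

Every step duplicates the string with '.' between the halves.
So the next term is two copies of omo.omo.omo.omo with '.' between the halves.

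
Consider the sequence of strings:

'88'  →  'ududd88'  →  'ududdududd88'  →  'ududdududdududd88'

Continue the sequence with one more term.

Every step adds ududd at the front: s(k+1) = ududd·s(k).
Applying this once more to ududdududdududd88:

ududdududdududdududd88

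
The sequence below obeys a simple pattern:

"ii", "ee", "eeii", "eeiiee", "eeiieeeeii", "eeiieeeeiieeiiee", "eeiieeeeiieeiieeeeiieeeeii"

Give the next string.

This is a Fibonacci-style word recurrence s(k) = s(k−1)·s(k−2): e.g. ee·ii = eeii.
The next term joins eeiieeeeiieeiieeeeiieeeeii and eeiieeeeiieeiiee.

eeiieeeeiieeiieeeeiieeeeiieeiieeeeiieeiiee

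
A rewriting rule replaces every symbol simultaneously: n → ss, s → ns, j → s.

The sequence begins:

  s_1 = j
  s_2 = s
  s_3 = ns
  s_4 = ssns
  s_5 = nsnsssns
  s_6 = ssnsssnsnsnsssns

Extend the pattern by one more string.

nsnsssnsnsnsssnsssnsssnsnsnsssns

Applying the rule to each of the 16 symbols of ssnsssnsnsnsssns gives the pieces ns ns ss ns ns ns ss ns ss ns ss ns ns ns ss ns, which concatenate to the answer.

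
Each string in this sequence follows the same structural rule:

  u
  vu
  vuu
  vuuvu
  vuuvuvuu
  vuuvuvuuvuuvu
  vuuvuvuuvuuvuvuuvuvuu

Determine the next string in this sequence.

Each term (from the third on) is the previous term followed by the one before it: term 3 = vu·u = vuu.
The next term joins vuuvuvuuvuuvuvuuvuvuu and vuuvuvuuvuuvu.

vuuvuvuuvuuvuvuuvuvuuvuuvuvuuvuuvu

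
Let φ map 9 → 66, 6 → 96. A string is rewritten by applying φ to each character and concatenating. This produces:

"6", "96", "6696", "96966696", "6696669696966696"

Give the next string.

Applying the rule to each of the 16 symbols of 6696669696966696 gives the pieces 96 96 66 96 96 96 66 96 66 96 66 96 96 96 66 96, which concatenate to the answer.

96966696969666966696669696966696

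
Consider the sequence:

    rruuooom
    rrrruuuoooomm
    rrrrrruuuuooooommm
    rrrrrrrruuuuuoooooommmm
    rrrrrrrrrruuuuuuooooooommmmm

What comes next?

rrrrrrrrrrrruuuuuuuoooooooommmmmm

Reading off run lengths: r runs 2, 4, 6, 8, 10; u runs 2, 3, 4, 5, 6; o runs 3, 4, 5, 6, 7; m runs 1, 2, 3, 4, 5 — each is linear in n (n = 1, 2, …).
Setting n = 6 gives 12, 7, 8, 6 characters in each block.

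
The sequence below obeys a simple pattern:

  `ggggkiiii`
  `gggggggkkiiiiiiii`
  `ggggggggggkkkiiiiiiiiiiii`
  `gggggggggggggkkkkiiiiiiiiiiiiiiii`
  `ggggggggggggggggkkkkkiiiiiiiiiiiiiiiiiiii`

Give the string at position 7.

ggggggggggggggggggggggkkkkkkkiiiiiiiiiiiiiiiiiiiiiiiiiiii

Term n consists of 3n+1 g's, followed by n k's, followed by 4n i's (n = 1, 2, …).
For term 7, n = 7, so the run lengths are 22, 7, 28.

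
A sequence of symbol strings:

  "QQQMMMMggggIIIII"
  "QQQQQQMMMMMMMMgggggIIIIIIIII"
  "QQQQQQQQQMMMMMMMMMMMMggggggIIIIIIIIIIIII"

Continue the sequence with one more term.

QQQQQQQQQQQQMMMMMMMMMMMMMMMMgggggggIIIIIIIIIIIIIIIII

Reading off run lengths: Q runs 3, 6, 9; M runs 4, 8, 12; g runs 4, 5, 6; I runs 5, 9, 13 — each is linear in n (n = 1, 2, …).
For the next term, n = 4, so the run lengths are 12, 16, 7, 17.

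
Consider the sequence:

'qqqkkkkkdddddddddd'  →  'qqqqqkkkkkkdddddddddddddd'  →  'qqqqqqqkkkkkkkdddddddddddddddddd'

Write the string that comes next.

qqqqqqqqqkkkkkkkkdddddddddddddddddddddd

Reading off run lengths: q runs 3, 5, 7; k runs 5, 6, 7; d runs 10, 14, 18 — each is linear in n, where the shown terms are n = 2, 3, 4.
For the next term, n = 5, so the run lengths are 9, 8, 22.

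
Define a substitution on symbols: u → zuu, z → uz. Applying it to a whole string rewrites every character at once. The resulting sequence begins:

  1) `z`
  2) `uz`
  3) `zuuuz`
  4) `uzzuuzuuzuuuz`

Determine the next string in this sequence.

zuuuzuzzuuzuuuzzuuzuuuzzuuzuuzuuuz

Replace each of the 13 characters of uzzuuzuuzuuuz in place — zuu uz uz zuu zuu uz zuu zuu uz zuu zuu zuu uz — and concatenate.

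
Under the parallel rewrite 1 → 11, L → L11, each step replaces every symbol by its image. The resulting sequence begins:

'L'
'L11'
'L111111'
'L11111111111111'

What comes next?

L111111111111111111111111111111

φ(L11111111111111) expands symbol-by-symbol to L11 11 11 11 11 11 11 11 11 11 11 11 11 11 11; joining the 15 pieces gives the next term.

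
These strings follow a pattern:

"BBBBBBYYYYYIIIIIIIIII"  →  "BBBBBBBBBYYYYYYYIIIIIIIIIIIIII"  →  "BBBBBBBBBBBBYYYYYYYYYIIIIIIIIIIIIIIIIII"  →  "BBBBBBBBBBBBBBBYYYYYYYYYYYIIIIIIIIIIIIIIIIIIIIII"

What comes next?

Term n consists of 3n B's, followed by 2n+1 Y's, followed by 4n+2 I's, where the shown terms are n = 2, 3, 4, 5.
Setting n = 6 gives 18, 13, 26 characters in each block.

BBBBBBBBBBBBBBBBBBYYYYYYYYYYYYYIIIIIIIIIIIIIIIIIIIIIIIIII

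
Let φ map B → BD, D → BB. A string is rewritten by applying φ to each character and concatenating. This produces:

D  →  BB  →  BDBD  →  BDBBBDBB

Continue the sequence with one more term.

BDBBBDBDBDBBBDBD

Rewriting each symbol of BDBBBDBB: B→BD, D→BB, B→BD, B→BD, B→BD, D→BB, B→BD, B→BD, which concatenates to BD BB BD BD BD BB BD BD.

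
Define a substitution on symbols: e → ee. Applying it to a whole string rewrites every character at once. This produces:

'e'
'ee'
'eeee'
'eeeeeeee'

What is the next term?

eeeeeeeeeeeeeeee

Expanding eeeeeeee: e→ee, e→ee, e→ee, e→ee, e→ee, e→ee, e→ee, e→ee. Concatenated: ee ee ee ee ee ee ee ee.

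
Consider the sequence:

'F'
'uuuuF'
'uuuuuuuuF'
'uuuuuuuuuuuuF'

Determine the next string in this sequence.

uuuuuuuuuuuuuuuuF

The strings grow by a fixed prefix uuuu each time.
One more step from uuuuuuuuuuuuF gives the answer.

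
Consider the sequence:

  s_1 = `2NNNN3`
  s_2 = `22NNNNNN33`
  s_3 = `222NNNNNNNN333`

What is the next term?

2222NNNNNNNNNN3333

Each string has the form 2^{n-1} N^{2n} 3^{n-1}, where the shown terms are n = 2, 3, 4.
For the next term, n = 5, so the run lengths are 4, 10, 4.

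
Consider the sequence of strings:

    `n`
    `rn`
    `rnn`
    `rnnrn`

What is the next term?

Each term (from the third on) is the previous term followed by the one before it: term 3 = rn·n = rnn.
The next term joins rnnrn and rnn.

rnnrnrnn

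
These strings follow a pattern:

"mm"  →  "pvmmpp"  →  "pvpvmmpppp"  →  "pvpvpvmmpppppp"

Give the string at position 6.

pvpvpvpvpvmmpppppppppp

s(k+1) = pv·s(k)·pp, so each term gains pv as a prefix and pp as a suffix.
From pvpvpvmmpppppp, 2 further steps: pvpvpvmmpppppp → pvpvpvpvmmpppppppp → (answer).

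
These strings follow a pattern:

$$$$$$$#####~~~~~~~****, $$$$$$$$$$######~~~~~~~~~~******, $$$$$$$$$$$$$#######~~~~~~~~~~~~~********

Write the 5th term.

Each string has the form $^{3n+1} #^{n+3} ~^{3n+1} *^{2n}, where the shown terms are n = 2, 3, 4.
For term 5, n = 6, so the run lengths are 19, 9, 19, 12.

$$$$$$$$$$$$$$$$$$$#########~~~~~~~~~~~~~~~~~~~************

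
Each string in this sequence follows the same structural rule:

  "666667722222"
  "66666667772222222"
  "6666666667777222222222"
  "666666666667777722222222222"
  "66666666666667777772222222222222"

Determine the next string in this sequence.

Reading off run lengths: 6 runs 5, 7, 9, 11, 13; 7 runs 2, 3, 4, 5, 6; 2 runs 5, 7, 9, 11, 13 — each is linear in n, where the shown terms are n = 2, 3, 4, 5, 6.
For the next term, n = 7, so the run lengths are 15, 7, 15.

6666666666666667777777222222222222222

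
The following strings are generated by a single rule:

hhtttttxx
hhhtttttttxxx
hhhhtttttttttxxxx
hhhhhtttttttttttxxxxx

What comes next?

hhhhhhtttttttttttttxxxxxx

Each string has the form h^{n} t^{2n+1} x^{n}, where the shown terms are n = 2, 3, 4, 5.
For the next term, n = 6, so the run lengths are 6, 13, 6.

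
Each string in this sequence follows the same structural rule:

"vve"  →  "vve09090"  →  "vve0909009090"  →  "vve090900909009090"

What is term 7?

Each term is the previous one with 09090 appended.
From vve090900909009090, 3 further steps: vve090900909009090 → vve09090090900909009090 → vve0909009090090900909009090 → (answer).

vve090900909009090090900909009090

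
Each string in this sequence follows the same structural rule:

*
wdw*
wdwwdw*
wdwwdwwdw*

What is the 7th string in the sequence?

The strings grow by a fixed prefix wdw each time.
From wdwwdwwdw*, 3 further steps: wdwwdwwdw* → wdwwdwwdwwdw* → wdwwdwwdwwdwwdw* → (answer).

wdwwdwwdwwdwwdwwdw*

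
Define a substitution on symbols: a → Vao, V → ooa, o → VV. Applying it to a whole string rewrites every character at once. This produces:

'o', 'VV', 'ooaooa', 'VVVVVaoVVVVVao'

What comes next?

ooaooaooaooaooaVaoVVooaooaooaooaooaVaoVV

Applying the rule to each of the 14 symbols of VVVVVaoVVVVVao gives the pieces ooa ooa ooa ooa ooa Vao VV ooa ooa ooa ooa ooa Vao VV, which concatenate to the answer.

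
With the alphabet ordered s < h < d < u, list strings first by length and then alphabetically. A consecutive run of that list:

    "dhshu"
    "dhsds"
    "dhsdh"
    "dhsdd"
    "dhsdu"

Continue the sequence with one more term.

Find the rightmost character of dhsdu below u, bump it to the next letter, and reset everything to its right to s.

dhsus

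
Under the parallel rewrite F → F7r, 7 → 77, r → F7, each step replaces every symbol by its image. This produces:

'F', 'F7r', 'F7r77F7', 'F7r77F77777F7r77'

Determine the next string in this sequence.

Replace each of the 16 characters of F7r77F77777F7r77 in place — F7r 77 F7 77 77 F7r 77 77 77 77 77 F7r 77 F7 77 77 — and concatenate.

F7r77F77777F7r7777777777F7r77F77777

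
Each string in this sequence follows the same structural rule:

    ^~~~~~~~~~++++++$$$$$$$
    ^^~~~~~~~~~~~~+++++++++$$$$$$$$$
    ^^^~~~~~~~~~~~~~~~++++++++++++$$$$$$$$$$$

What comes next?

^^^^~~~~~~~~~~~~~~~~~~+++++++++++++++$$$$$$$$$$$$$

Each string has the form ^^{n-1} ~^{3n+3} +^{3n} $^{2n+3}, where the shown terms are n = 2, 3, 4.
For the next term, n = 5, so the run lengths are 4, 18, 15, 13.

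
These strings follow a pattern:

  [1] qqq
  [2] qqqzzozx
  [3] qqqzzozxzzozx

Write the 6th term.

Each term is the previous one with zzozx appended.
From qqqzzozxzzozx, 3 further steps: qqqzzozxzzozx → qqqzzozxzzozxzzozx → qqqzzozxzzozxzzozxzzozx → (answer).

qqqzzozxzzozxzzozxzzozxzzozx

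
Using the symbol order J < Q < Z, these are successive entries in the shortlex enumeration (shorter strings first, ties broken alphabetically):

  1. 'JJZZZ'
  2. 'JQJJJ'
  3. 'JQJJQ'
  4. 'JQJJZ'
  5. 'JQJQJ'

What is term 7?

JQJQZ

Stepping forward 2 times from JQJQJ: JQJQJ → JQJQQ, then the target.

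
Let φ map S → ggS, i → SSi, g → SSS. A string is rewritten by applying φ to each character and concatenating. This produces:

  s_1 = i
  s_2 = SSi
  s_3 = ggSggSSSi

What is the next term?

SSSSSSggSSSSSSSggSggSggSSSi

Rewriting each symbol of ggSggSSSi: g→SSS, g→SSS, S→ggS, g→SSS, g→SSS, S→ggS, S→ggS, S→ggS, i→SSi, which concatenates to SSS SSS ggS SSS SSS ggS ggS ggS SSi.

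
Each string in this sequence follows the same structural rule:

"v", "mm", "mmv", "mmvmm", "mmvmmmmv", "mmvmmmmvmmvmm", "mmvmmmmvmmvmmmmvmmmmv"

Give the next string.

This is a Fibonacci-style word recurrence s(k) = s(k−1)·s(k−2): e.g. mm·v = mmv.
Continuing: mmvmmmmvmmvmmmmvmmmmv · mmvmmmmvmmvmm gives term 8.

mmvmmmmvmmvmmmmvmmmmvmmvmmmmvmmvmm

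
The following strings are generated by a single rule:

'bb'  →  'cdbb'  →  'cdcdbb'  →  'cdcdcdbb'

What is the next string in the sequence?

cdcdcdcdbb

Every step adds cd at the front: s(k+1) = cd·s(k).
So the next term is cd·cdcdcdbb.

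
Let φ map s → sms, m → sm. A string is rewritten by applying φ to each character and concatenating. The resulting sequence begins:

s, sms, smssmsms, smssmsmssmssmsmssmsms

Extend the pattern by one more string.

Applying the rule to each of the 21 symbols of smssmsmssmssmsmssmsms gives the pieces sms sm sms sms sm sms sm sms sms sm sms sms sm sms sm sms sms sm sms sm sms, which concatenate to the answer.

smssmsmssmssmsmssmsmssmssmsmssmssmsmssmsmssmssmsmssmsms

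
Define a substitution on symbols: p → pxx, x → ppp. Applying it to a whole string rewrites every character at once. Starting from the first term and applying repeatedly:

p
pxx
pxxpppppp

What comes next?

Rewriting each symbol of pxxpppppp: p→pxx, x→ppp, x→ppp, p→pxx, p→pxx, p→pxx, p→pxx, p→pxx, p→pxx, which concatenates to pxx ppp ppp pxx pxx pxx pxx pxx pxx.

pxxpppppppxxpxxpxxpxxpxxpxx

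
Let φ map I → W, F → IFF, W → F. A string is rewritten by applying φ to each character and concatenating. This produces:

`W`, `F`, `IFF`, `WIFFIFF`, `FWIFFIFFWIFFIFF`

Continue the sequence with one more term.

Applying the rule to each of the 15 symbols of FWIFFIFFWIFFIFF gives the pieces IFF F W IFF IFF W IFF IFF F W IFF IFF W IFF IFF, which concatenate to the answer.

IFFFWIFFIFFWIFFIFFFWIFFIFFWIFFIFF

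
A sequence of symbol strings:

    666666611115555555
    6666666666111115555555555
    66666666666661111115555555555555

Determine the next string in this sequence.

Term n consists of 3n+1 6's, followed by n+2 1's, followed by 3n+1 5's, where the shown terms are n = 2, 3, 4.
For the next term, n = 5, so the run lengths are 16, 7, 16.

666666666666666611111115555555555555555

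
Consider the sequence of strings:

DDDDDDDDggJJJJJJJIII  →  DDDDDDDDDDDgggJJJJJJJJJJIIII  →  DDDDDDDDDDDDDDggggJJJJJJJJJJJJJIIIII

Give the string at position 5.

DDDDDDDDDDDDDDDDDDDDggggggJJJJJJJJJJJJJJJJJJJIIIIIII

Term n consists of 3n+2 D's, followed by n g's, followed by 3n+1 J's, followed by n+1 I's, where the shown terms are n = 2, 3, 4.
Setting n = 6 gives 20, 6, 19, 7 characters in each block.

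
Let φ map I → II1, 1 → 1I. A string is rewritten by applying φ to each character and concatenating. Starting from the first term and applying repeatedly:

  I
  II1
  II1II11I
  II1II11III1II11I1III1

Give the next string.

φ(II1II11III1II11I1III1) expands symbol-by-symbol to II1 II1 1I II1 II1 1I 1I II1 II1 II1 1I II1 II1 1I 1I II1 1I II1 II1 II1 1I; joining the 21 pieces gives the next term.

II1II11III1II11I1III1II1II11III1II11I1III11III1II1II11I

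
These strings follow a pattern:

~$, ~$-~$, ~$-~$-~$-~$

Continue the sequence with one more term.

~$-~$-~$-~$-~$-~$-~$-~$

s(k+1) = s(k)·-·s(k) — each term doubles the last with '-' between the halves.
One more doubling of ~$-~$-~$-~$ gives the answer.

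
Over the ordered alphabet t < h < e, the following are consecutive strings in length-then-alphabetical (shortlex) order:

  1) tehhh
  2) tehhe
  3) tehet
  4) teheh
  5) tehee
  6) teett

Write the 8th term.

Continuing the enumeration 2 steps past teett: teett → teeth → (answer).

teete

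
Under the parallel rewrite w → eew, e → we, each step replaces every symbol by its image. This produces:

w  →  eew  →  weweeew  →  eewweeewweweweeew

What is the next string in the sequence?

weweeeweewweweweeeweewweeewweeewweweweeew

Replace each of the 17 characters of eewweeewweweweeew in place — we we eew eew we we we eew eew we eew we eew we we we eew — and concatenate.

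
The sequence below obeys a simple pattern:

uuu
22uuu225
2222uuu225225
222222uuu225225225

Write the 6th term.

Each term wraps the previous one in 22 on the left and 225 on the right.
From 222222uuu225225225, 2 further steps: 222222uuu225225225 → 22222222uuu225225225225 → (answer).

2222222222uuu225225225225225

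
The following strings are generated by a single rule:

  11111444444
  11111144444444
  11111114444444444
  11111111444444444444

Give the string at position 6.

11111111114444444444444444

Reading off run lengths: 1 runs 5, 6, 7, 8; 4 runs 6, 8, 10, 12 — each is linear in n, where the shown terms are n = 3, 4, 5, 6.
For term 6, n = 8, so the run lengths are 10, 16.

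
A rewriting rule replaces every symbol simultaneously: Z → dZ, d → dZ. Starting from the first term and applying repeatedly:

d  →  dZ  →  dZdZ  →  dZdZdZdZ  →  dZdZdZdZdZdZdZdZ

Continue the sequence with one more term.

Replace each of the 16 characters of dZdZdZdZdZdZdZdZ in place — dZ dZ dZ dZ dZ dZ dZ dZ dZ dZ dZ dZ dZ dZ dZ dZ — and concatenate.

dZdZdZdZdZdZdZdZdZdZdZdZdZdZdZdZ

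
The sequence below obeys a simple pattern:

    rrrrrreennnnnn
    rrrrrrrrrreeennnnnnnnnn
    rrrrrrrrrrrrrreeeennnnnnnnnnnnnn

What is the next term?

Each string has the form r^{4n+2} e^{n+1} n^{4n+2} (n = 1, 2, …).
For the next term, n = 4, so the run lengths are 18, 5, 18.

rrrrrrrrrrrrrrrrrreeeeennnnnnnnnnnnnnnnnn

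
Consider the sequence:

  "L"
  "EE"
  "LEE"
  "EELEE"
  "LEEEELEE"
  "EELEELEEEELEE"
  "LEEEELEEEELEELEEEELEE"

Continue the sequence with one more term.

This is a Fibonacci-style word recurrence s(k) = s(k−2)·s(k−1): e.g. L·EE = LEE.
So term 8 is EELEELEEEELEE·LEEEELEEEELEELEEEELEE.

EELEELEEEELEELEEEELEEEELEELEEEELEE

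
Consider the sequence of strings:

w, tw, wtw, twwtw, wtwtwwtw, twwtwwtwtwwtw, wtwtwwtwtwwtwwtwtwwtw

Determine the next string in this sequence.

From term 3 onward, concatenate the second-to-last term with the last: w·tw = wtw, tw·wtw = twwtw, …
So term 8 is twwtwwtwtwwtw·wtwtwwtwtwwtwwtwtwwtw.

twwtwwtwtwwtwwtwtwwtwtwwtwwtwtwwtw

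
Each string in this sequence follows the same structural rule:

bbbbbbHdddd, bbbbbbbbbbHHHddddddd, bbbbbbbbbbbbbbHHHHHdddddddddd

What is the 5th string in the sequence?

The n-th term is 4n+2 b's then 2n-1 H's then 3n+1 d's (n = 1, 2, …).
At n = 5 the blocks have lengths 22, 9, 16.

bbbbbbbbbbbbbbbbbbbbbbHHHHHHHHHdddddddddddddddd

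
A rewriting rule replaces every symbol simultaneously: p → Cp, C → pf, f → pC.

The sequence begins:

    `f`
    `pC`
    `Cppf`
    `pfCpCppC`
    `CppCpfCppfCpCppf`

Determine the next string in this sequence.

pfCpCppfCppCpfCpCppCpfCppfCpCppC

φ(CppCpfCppfCpCppf) expands symbol-by-symbol to pf Cp Cp pf Cp pC pf Cp Cp pC pf Cp pf Cp Cp pC; joining the 16 pieces gives the next term.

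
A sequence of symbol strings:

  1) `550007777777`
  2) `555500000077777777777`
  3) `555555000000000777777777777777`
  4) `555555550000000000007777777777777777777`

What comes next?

555555555500000000000000077777777777777777777777

Each string has the form 5^{2n} 0^{3n} 7^{4n+3} (n = 1, 2, …).
Setting n = 5 gives 10, 15, 23 characters in each block.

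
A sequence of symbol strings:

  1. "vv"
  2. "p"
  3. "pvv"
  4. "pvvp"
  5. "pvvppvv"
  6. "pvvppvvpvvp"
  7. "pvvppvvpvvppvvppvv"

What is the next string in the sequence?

pvvppvvpvvppvvppvvpvvppvvpvvp

Each term (from the third on) is the previous term followed by the one before it: term 3 = p·vv = pvv.
So term 8 is pvvppvvpvvppvvppvv·pvvppvvpvvp.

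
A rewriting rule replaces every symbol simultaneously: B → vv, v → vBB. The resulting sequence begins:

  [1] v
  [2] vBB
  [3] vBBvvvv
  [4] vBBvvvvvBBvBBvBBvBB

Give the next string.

vBBvvvvvBBvBBvBBvBBvBBvvvvvBBvvvvvBBvvvvvBBvvvv

φ(vBBvvvvvBBvBBvBBvBB) expands symbol-by-symbol to vBB vv vv vBB vBB vBB vBB vBB vv vv vBB vv vv vBB vv vv vBB vv vv; joining the 19 pieces gives the next term.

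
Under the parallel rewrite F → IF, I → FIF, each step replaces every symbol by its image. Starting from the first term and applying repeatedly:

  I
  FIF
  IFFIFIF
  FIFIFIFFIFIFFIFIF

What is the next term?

Rewriting the 17 symbols of FIFIFIFFIFIFFIFIF one by one yields IF FIF IF FIF IF FIF IF IF FIF IF FIF IF IF FIF IF FIF IF; concatenated:

IFFIFIFFIFIFFIFIFIFFIFIFFIFIFIFFIFIFFIFIF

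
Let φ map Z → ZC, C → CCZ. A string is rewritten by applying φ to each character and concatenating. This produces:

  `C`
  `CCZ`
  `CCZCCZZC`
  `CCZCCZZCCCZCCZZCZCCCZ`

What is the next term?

CCZCCZZCCCZCCZZCZCCCZCCZCCZZCCCZCCZZCZCCCZZCCCZCCZCCZZC

Applying the rule to each of the 21 symbols of CCZCCZZCCCZCCZZCZCCCZ gives the pieces CCZ CCZ ZC CCZ CCZ ZC ZC CCZ CCZ CCZ ZC CCZ CCZ ZC ZC CCZ ZC CCZ CCZ CCZ ZC, which concatenate to the answer.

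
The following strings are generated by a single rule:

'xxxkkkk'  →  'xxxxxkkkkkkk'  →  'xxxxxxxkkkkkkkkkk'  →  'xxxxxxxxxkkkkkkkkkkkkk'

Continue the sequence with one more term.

xxxxxxxxxxxkkkkkkkkkkkkkkkk

Reading off run lengths: x runs 3, 5, 7, 9; k runs 4, 7, 10, 13 — each is linear in n (n = 1, 2, …).
At n = 5 the blocks have lengths 11, 16.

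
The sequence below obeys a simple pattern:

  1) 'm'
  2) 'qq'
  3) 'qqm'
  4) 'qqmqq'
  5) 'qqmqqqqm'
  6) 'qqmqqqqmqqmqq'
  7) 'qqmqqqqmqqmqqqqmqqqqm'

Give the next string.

qqmqqqqmqqmqqqqmqqqqmqqmqqqqmqqmqq

Each term (from the third on) is the previous term followed by the one before it: term 3 = qq·m = qqm.
So term 8 is qqmqqqqmqqmqqqqmqqqqm·qqmqqqqmqqmqq.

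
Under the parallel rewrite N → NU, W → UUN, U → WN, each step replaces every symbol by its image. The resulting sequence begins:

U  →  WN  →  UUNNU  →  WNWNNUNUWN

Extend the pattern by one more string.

UUNNUUUNNUNUWNNUWNUUNNU

Rewriting each symbol of WNWNNUNUWN: W→UUN, N→NU, W→UUN, N→NU, N→NU, U→WN, N→NU, U→WN, W→UUN, N→NU, which concatenates to UUN NU UUN NU NU WN NU WN UUN NU.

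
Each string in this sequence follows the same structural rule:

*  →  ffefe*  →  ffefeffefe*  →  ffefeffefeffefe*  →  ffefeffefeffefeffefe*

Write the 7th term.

The strings grow by a fixed prefix ffefe each time.
From ffefeffefeffefeffefe*, 2 further steps: ffefeffefeffefeffefe* → ffefeffefeffefeffefeffefe* → (answer).

ffefeffefeffefeffefeffefeffefe*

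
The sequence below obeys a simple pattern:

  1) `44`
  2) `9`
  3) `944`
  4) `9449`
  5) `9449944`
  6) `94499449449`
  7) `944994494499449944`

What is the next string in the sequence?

94499449449944994494499449449

Each term (from the third on) is the previous term followed by the one before it: term 3 = 9·44 = 944.
Continuing: 944994494499449944 · 94499449449 gives term 8.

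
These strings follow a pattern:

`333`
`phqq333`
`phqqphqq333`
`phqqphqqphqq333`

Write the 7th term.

Each term is the previous one with phqq prepended.
From phqqphqqphqq333, 3 further steps: phqqphqqphqq333 → phqqphqqphqqphqq333 → phqqphqqphqqphqqphqq333 → (answer).

phqqphqqphqqphqqphqqphqq333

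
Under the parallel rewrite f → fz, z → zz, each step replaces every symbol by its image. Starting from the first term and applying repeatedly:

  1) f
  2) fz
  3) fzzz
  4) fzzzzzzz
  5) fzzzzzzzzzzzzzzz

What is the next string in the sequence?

Rewriting the 16 symbols of fzzzzzzzzzzzzzzz one by one yields fz zz zz zz zz zz zz zz zz zz zz zz zz zz zz zz; concatenated:

fzzzzzzzzzzzzzzzzzzzzzzzzzzzzzzz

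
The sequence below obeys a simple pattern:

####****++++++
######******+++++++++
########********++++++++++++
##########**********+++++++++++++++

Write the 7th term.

################****************++++++++++++++++++++++++

Reading off run lengths: # runs 4, 6, 8, 10; * runs 4, 6, 8, 10; + runs 6, 9, 12, 15 — each is linear in n, where the shown terms are n = 2, 3, 4, 5.
For term 7, n = 8, so the run lengths are 16, 16, 24.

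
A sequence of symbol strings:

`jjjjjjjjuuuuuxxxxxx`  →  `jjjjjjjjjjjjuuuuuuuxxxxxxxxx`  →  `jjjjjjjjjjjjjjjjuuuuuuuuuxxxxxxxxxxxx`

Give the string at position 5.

jjjjjjjjjjjjjjjjjjjjjjjjuuuuuuuuuuuuuxxxxxxxxxxxxxxxxxx

Each string has the form j^{4n} u^{2n+1} x^{3n}, where the shown terms are n = 2, 3, 4.
For term 5, n = 6, so the run lengths are 24, 13, 18.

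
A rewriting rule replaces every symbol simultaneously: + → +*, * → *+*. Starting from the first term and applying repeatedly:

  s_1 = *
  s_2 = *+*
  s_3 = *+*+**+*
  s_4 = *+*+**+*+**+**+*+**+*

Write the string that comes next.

*+*+**+*+**+**+*+**+*+**+**+*+**+**+*+**+*+**+**+*+**+*

φ(*+*+**+*+**+**+*+**+*) expands symbol-by-symbol to *+* +* *+* +* *+* *+* +* *+* +* *+* *+* +* *+* *+* +* *+* +* *+* *+* +* *+*; joining the 21 pieces gives the next term.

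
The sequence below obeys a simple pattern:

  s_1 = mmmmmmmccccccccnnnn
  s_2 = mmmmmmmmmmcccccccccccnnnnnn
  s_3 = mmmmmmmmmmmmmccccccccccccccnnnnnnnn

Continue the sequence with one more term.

Each string has the form m^{3n+1} c^{3n+2} n^{2n}, where the shown terms are n = 2, 3, 4.
At n = 5 the blocks have lengths 16, 17, 10.

mmmmmmmmmmmmmmmmcccccccccccccccccnnnnnnnnnn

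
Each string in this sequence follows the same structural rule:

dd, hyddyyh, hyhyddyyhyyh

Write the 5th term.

hyhyhyhyddyyhyyhyyhyyh

Every step adds hy to the front and yyh to the end of the previous string.
From hyhyddyyhyyh, 2 further steps: hyhyddyyhyyh → hyhyhyddyyhyyhyyh → (answer).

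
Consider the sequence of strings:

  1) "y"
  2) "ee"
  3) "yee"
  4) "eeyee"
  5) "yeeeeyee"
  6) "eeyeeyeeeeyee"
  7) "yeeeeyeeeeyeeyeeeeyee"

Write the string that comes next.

eeyeeyeeeeyeeyeeeeyeeeeyeeyeeeeyee

This is a Fibonacci-style word recurrence s(k) = s(k−2)·s(k−1): e.g. y·ee = yee.
Continuing: eeyeeyeeeeyee · yeeeeyeeeeyeeyeeeeyee gives term 8.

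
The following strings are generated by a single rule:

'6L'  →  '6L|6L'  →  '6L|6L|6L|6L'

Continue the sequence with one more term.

s(k+1) = s(k)·|·s(k) — each term doubles the last with '|' between the halves.
One more doubling of 6L|6L|6L|6L gives the answer.

6L|6L|6L|6L|6L|6L|6L|6L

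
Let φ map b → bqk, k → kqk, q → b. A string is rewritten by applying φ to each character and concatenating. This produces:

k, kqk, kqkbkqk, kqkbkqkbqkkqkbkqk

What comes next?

kqkbkqkbqkkqkbkqkbqkbkqkkqkbkqkbqkkqkbkqk

Replace each of the 17 characters of kqkbkqkbqkkqkbkqk in place — kqk b kqk bqk kqk b kqk bqk b kqk kqk b kqk bqk kqk b kqk — and concatenate.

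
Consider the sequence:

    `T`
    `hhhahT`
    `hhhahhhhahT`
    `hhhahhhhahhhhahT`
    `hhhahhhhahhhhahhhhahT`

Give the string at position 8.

hhhahhhhahhhhahhhhahhhhahhhhahhhhahT

Each term is the previous one with hhhah prepended.
From hhhahhhhahhhhahhhhahT, 3 further steps: hhhahhhhahhhhahhhhahT → hhhahhhhahhhhahhhhahhhhahT → hhhahhhhahhhhahhhhahhhhahhhhahT → (answer).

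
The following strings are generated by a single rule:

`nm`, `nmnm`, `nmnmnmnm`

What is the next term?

nmnmnmnmnmnmnmnm

Each string is two copies of the previous one concatenated.
One more doubling of nmnmnmnm gives the answer.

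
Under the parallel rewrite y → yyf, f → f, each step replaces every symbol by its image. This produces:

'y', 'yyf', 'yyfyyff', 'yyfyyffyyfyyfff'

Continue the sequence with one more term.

φ(yyfyyffyyfyyfff) expands symbol-by-symbol to yyf yyf f yyf yyf f f yyf yyf f yyf yyf f f f; joining the 15 pieces gives the next term.

yyfyyffyyfyyfffyyfyyffyyfyyffff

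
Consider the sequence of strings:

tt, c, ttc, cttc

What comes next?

This is a Fibonacci-style word recurrence s(k) = s(k−2)·s(k−1): e.g. tt·c = ttc.
Continuing: ttc · cttc gives term 5.

ttccttc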